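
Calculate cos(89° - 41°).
cos(89° - 41°) = cos 89° cos 41° + sin 89° sin 41° = 0.6691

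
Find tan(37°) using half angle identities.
tan(37°) = sin 74° / (1 + cos 74°) = 0.7536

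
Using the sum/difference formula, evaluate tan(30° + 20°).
tan(30° + 20°) = (tan 30° + tan 20°)/(1 - tan 30° tan 20°) = 1.192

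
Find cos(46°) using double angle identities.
cos(46°) = cos²23° - sin²23° = 0.6947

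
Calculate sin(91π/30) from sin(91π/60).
sin(91π/30) = 2 sin 91π/60 cos 91π/60 = -0.1045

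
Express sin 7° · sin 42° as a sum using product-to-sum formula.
sin 7° sin 42° = (1/2)[cos(7°-42°) - cos(7°+42°)]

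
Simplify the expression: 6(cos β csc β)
6(cos β csc β) = 6(cot β) (using Reciprocal + quotient)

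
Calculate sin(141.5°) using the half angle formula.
sin(141.5°) = √((1 - cos 283°)/2) = 0.6225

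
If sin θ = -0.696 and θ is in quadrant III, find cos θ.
cos θ = -0.718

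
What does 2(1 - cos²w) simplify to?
2(1 - cos²w) = 2(sin²w) (using Pythagorean identity)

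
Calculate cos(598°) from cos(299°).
cos(598°) = cos²299° - sin²299° = -0.5299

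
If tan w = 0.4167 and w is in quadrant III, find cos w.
cos w = -0.9231 (using tan²w + 1 = sec²w)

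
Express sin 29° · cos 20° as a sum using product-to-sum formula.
sin 29° cos 20° = (1/2)[sin(29°+20°) + sin(29°-20°)]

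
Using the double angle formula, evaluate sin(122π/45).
sin(122π/45) = 2 sin 61π/45 cos 61π/45 = 0.788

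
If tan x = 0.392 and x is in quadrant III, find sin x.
sin x = -0.365 (using tan²x + 1 = sec²x)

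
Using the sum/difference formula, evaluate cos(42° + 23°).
cos(42° + 23°) = cos 42° cos 23° - sin 42° sin 23° = 0.4226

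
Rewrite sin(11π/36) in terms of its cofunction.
sin(11π/36) = cos(π/2 - 11π/36) = cos(7π/36)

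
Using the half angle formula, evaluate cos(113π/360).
cos(113π/360) = √((1 + cos 113π/180)/2) = 0.5519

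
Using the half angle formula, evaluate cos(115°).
cos(115°) = -√((1 + cos 230°)/2) = -0.4226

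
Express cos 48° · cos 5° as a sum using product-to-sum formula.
cos 48° cos 5° = (1/2)[cos(48°-5°) + cos(48°+5°)]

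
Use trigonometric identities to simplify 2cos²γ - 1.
2cos²γ - 1 = cos(2γ) (using Double angle)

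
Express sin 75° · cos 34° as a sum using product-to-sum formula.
sin 75° cos 34° = (1/2)[sin(75°+34°) + sin(75°-34°)]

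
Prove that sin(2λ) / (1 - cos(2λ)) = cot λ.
LHS = 2 sin λ cos λ / (2sin²λ) = cos λ/sin λ = cot λ = RHS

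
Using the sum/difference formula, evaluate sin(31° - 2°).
sin(31° - 2°) = sin 31° cos 2° - cos 31° sin 2° = 0.4848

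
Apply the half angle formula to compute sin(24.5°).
sin(24.5°) = √((1 - cos 49°)/2) = 0.4147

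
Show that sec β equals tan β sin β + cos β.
RHS = sin²β/cos β + cos β = (sin²β + cos²β)/cos β = 1/cos β = sec β = LHS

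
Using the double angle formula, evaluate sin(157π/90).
sin(157π/90) = 2 sin 157π/180 cos 157π/180 = -0.7193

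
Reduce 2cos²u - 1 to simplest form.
2cos²u - 1 = cos(2u) (using Double angle)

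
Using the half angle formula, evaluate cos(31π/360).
cos(31π/360) = √((1 + cos 31π/180)/2) = 0.9636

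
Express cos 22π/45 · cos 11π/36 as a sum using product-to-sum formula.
cos 22π/45 cos 11π/36 = (1/2)[cos(22π/45-11π/36) + cos(22π/45+11π/36)]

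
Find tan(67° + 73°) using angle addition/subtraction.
tan(67° + 73°) = (tan 67° + tan 73°)/(1 - tan 67° tan 73°) = -0.8391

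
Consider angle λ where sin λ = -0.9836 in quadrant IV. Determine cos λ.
cos λ = √(1 - sin²λ) = 0.1804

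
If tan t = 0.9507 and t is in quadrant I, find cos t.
cos t = 0.7247 (using tan²t + 1 = sec²t)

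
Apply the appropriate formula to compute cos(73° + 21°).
cos(73° + 21°) = cos 73° cos 21° - sin 73° sin 21° = -0.06976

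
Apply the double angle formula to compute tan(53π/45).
tan(53π/45) = 2 tan 53π/90 / (1 - tan²53π/90) = 0.6249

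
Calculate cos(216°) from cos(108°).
cos(216°) = cos²108° - sin²108° = -0.809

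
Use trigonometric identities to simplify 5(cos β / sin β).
5(cos β / sin β) = 5(cot β) (using Quotient identity)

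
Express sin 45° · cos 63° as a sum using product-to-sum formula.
sin 45° cos 63° = (1/2)[sin(45°+63°) + sin(45°-63°)]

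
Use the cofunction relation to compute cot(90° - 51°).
cot(90° - 51°) = tan(51°) = 1.235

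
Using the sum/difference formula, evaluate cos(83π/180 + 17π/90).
cos(83π/180 + 17π/90) = cos 83π/180 cos 17π/90 - sin 83π/180 sin 17π/90 = -0.454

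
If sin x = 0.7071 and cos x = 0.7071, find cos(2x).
cos(2x) = cos²x - sin²x = 0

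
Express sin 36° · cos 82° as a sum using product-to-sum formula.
sin 36° cos 82° = (1/2)[sin(36°+82°) + sin(36°-82°)]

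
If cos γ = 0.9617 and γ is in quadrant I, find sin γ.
sin γ = 0.2741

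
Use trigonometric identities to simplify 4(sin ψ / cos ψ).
4(sin ψ / cos ψ) = 4(tan ψ) (using Quotient identity)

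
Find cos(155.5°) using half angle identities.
cos(155.5°) = -√((1 + cos 311°)/2) = -0.91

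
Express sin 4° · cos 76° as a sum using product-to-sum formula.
sin 4° cos 76° = (1/2)[sin(4°+76°) + sin(4°-76°)]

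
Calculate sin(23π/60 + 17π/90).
sin(23π/60 + 17π/90) = sin 23π/60 cos 17π/90 + cos 23π/60 sin 17π/90 = 0.9744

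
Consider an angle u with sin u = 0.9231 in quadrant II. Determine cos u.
cos u = ±√(1 - sin²u) = -0.3846 (negative in QII)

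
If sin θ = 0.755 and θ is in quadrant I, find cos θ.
cos θ = 0.6557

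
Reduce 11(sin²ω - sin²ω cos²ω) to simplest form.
11(sin²ω - sin²ω cos²ω) = 11(sin⁴ω) (using Factoring)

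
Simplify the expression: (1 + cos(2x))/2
(1 + cos(2x))/2 = cos²x (using Power reduction)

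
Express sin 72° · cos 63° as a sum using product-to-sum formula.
sin 72° cos 63° = (1/2)[sin(72°+63°) + sin(72°-63°)]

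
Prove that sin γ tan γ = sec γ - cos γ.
RHS = 1/cos γ - cos γ = (1 - cos²γ)/cos γ = sin²γ/cos γ = sin γ · (sin γ/cos γ) = sin γ tan γ = LHS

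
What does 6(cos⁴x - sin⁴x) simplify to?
6(cos⁴x - sin⁴x) = 6(cos(2x)) (using Factoring + double angle)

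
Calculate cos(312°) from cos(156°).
cos(312°) = cos²156° - sin²156° = 0.6691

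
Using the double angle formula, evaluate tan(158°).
tan(158°) = 2 tan 79° / (1 - tan²79°) = -0.404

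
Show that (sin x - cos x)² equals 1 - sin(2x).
LHS = sin²x - 2 sin x cos x + cos²x = (sin²x + cos²x) - 2 sin x cos x = 1 - sin(2x) = RHS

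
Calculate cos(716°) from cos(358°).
cos(716°) = cos²358° - sin²358° = 0.9976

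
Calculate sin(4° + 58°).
sin(4° + 58°) = sin 4° cos 58° + cos 4° sin 58° = 0.8829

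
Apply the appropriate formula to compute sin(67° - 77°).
sin(67° - 77°) = sin 67° cos 77° - cos 67° sin 77° = -0.1736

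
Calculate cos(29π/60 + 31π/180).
cos(29π/60 + 31π/180) = cos 29π/60 cos 31π/180 - sin 29π/60 sin 31π/180 = -0.4695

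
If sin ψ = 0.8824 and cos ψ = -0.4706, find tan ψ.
tan ψ = sin ψ / cos ψ = -1.875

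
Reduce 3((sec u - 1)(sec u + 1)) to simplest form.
3((sec u - 1)(sec u + 1)) = 3(tan²u) (using Diff. of squares)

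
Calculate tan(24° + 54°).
tan(24° + 54°) = (tan 24° + tan 54°)/(1 - tan 24° tan 54°) = 4.705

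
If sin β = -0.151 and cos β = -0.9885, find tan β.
tan β = sin β / cos β = 0.1528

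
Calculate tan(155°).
tan(155°) = -0.4663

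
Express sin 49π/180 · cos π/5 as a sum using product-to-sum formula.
sin 49π/180 cos π/5 = (1/2)[sin(49π/180+π/5) + sin(49π/180-π/5)]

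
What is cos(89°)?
cos(89°) = 0.01745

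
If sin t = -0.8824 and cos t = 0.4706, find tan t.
tan t = sin t / cos t = -1.875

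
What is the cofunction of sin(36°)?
sin(36°) = cos(90° - 36°) = cos(54°)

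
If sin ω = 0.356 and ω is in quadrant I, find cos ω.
cos ω = 0.9345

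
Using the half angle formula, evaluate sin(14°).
sin(14°) = √((1 - cos 28°)/2) = 0.2419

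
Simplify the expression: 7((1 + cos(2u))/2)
7((1 + cos(2u))/2) = 7(cos²u) (using Power reduction)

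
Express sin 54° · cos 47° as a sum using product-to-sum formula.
sin 54° cos 47° = (1/2)[sin(54°+47°) + sin(54°-47°)]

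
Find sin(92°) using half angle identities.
sin(92°) = √((1 - cos 184°)/2) = 0.9994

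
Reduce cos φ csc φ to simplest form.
cos φ csc φ = cot φ (using Reciprocal + quotient)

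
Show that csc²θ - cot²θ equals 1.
LHS = 1/sin²θ - cos²θ/sin²θ = (1 - cos²θ)/sin²θ = sin²θ/sin²θ = 1 = RHS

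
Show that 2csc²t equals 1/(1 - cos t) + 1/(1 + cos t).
RHS = [(1 + cos t) + (1 - cos t)] / [(1 - cos t)(1 + cos t)] = 2/(1 - cos²t) = 2/sin²t = 2csc²t = LHS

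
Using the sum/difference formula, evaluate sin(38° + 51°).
sin(38° + 51°) = sin 38° cos 51° + cos 38° sin 51° = 0.9998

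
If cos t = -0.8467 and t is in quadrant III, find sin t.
sin t = -0.5321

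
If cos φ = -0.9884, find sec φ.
sec φ = 1/cos φ = -1.012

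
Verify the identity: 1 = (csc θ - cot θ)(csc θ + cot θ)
RHS = csc²θ - cot²θ = (1 + cot²θ) - cot²θ = 1 = LHS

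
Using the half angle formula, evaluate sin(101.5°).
sin(101.5°) = √((1 - cos 203°)/2) = 0.9799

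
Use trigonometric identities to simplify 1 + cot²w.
1 + cot²w = csc²w (using Pythagorean identity)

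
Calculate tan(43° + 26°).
tan(43° + 26°) = (tan 43° + tan 26°)/(1 - tan 43° tan 26°) = 2.605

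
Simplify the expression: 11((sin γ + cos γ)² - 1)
11((sin γ + cos γ)² - 1) = 11(sin(2γ)) (using Pythagorean + double angle)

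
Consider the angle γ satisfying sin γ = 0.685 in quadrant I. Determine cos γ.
cos γ = √(1 - sin²γ) = 0.7285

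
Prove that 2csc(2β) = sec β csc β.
LHS = 2/sin(2β) = 2/(2 sin β cos β) = 1/(sin β cos β) = (1/cos β)(1/sin β) = sec β csc β = RHS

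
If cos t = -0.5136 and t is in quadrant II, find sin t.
sin t = 0.858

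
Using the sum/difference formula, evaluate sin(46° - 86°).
sin(46° - 86°) = sin 46° cos 86° - cos 46° sin 86° = -0.6428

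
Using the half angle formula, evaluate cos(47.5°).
cos(47.5°) = √((1 + cos 95°)/2) = 0.6756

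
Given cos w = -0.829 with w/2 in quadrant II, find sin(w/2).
sin(w/2) = ±√((1 - cos w)/2); positive since w/2 ∈ QII, so sin(w/2) = 0.9563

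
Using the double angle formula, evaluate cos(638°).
cos(638°) = cos²319° - sin²319° = 0.1392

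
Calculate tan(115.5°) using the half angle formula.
tan(115.5°) = sin 231° / (1 + cos 231°) = -2.097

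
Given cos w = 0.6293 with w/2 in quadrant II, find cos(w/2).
cos(w/2) = ±√((1 + cos w)/2); negative since w/2 ∈ QII, so cos(w/2) = -0.9026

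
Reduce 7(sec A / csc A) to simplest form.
7(sec A / csc A) = 7(tan A) (using Reciprocal identities)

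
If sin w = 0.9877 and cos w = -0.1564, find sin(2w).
sin(2w) = 2 sin w cos w = -0.309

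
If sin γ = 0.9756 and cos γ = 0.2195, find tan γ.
tan γ = sin γ / cos γ = 4.445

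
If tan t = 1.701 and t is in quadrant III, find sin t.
sin t = -0.8621 (using tan²t + 1 = sec²t)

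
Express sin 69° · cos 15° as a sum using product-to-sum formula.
sin 69° cos 15° = (1/2)[sin(69°+15°) + sin(69°-15°)]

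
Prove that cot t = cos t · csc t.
RHS = cos t · (1/sin t) = cos t/sin t = cot t = LHS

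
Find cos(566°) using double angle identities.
cos(566°) = cos²283° - sin²283° = -0.8988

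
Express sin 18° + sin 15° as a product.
sin 18° + sin 15° = 2 sin(16.5°) cos(1.5°)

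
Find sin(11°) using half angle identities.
sin(11°) = √((1 - cos 22°)/2) = 0.1908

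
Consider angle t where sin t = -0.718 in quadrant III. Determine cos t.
cos t = ±√(1 - sin²t) = -0.696 (negative in QIII)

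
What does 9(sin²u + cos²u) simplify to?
9(sin²u + cos²u) = 9 (using Pythagorean identity)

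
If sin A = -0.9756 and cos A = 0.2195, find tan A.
tan A = sin A / cos A = -4.445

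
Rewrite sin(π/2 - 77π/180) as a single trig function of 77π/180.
sin(π/2 - 77π/180) = cos(77π/180)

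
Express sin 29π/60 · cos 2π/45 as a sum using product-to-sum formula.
sin 29π/60 cos 2π/45 = (1/2)[sin(29π/60+2π/45) + sin(29π/60-2π/45)]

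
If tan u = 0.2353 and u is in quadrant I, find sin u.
sin u = 0.229 (using tan²u + 1 = sec²u)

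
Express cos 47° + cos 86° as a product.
cos 47° + cos 86° = 2 cos(66.5°) cos(-19.5°)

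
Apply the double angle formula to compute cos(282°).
cos(282°) = cos²141° - sin²141° = 0.2079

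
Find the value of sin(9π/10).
sin(9π/10) = 0.309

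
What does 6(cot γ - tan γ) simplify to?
6(cot γ - tan γ) = 6(2 cot(2γ)) (using Double angle)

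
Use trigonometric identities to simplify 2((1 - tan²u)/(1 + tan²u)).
2((1 - tan²u)/(1 + tan²u)) = 2(cos(2u)) (using Double angle)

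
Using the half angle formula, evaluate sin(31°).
sin(31°) = √((1 - cos 62°)/2) = 0.515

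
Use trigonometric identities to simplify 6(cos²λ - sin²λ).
6(cos²λ - sin²λ) = 6(cos(2λ)) (using Double angle)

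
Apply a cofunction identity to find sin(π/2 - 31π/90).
sin(π/2 - 31π/90) = cos(31π/90) = 0.4695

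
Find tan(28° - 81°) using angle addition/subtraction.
tan(28° - 81°) = (tan 28° - tan 81°)/(1 + tan 28° tan 81°) = -1.327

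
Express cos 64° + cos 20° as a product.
cos 64° + cos 20° = 2 cos(42°) cos(22°)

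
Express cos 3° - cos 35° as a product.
cos 3° - cos 35° = -2 sin(19°) sin(-16°)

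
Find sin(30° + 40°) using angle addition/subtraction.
sin(30° + 40°) = sin 30° cos 40° + cos 30° sin 40° = 0.9397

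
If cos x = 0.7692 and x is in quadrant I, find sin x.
sin x = 0.639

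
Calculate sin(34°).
sin(34°) = 0.5592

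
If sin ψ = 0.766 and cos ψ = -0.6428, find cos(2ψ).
cos(2ψ) = cos²ψ - sin²ψ = -0.1736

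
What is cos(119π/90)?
cos(119π/90) = -0.5299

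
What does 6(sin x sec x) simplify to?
6(sin x sec x) = 6(tan x) (using Reciprocal + quotient)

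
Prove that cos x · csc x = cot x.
LHS = cos x · (1/sin x) = cos x/sin x = cot x = RHS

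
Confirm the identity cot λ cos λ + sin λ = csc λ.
LHS = cos²λ/sin λ + sin λ = (cos²λ + sin²λ)/sin λ = 1/sin λ = csc λ = RHS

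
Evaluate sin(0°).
sin(0°) = 0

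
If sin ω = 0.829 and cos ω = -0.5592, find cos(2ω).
cos(2ω) = cos²ω - sin²ω = -0.3745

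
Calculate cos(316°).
cos(316°) = 0.7193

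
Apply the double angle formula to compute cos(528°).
cos(528°) = cos²264° - sin²264° = -0.9781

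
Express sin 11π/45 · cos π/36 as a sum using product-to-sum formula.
sin 11π/45 cos π/36 = (1/2)[sin(11π/45+π/36) + sin(11π/45-π/36)]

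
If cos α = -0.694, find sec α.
sec α = 1/cos α = -1.441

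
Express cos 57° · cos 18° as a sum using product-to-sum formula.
cos 57° cos 18° = (1/2)[cos(57°-18°) + cos(57°+18°)]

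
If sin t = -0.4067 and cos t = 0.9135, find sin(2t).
sin(2t) = 2 sin t cos t = -0.743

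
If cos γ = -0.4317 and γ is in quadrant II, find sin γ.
sin γ = 0.902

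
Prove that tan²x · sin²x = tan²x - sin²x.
RHS = sin²x/cos²x - sin²x = sin²x(1/cos²x - 1) = sin²x · (1 - cos²x)/cos²x = sin²x · sin²x/cos²x = sin²x · tan²x = LHS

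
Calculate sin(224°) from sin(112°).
sin(224°) = 2 sin 112° cos 112° = -0.6947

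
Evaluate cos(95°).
cos(95°) = -0.08716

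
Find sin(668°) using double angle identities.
sin(668°) = 2 sin 334° cos 334° = -0.788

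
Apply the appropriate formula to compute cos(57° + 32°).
cos(57° + 32°) = cos 57° cos 32° - sin 57° sin 32° = 0.01745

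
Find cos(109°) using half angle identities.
cos(109°) = -√((1 + cos 218°)/2) = -0.3256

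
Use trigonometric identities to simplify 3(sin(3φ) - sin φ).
3(sin(3φ) - sin φ) = 3(2 cos(2φ) sin φ) (using Sum-to-product)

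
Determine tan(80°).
tan(80°) = 5.671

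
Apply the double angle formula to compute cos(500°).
cos(500°) = cos²250° - sin²250° = -0.766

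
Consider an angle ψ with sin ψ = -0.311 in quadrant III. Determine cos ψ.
cos ψ = ±√(1 - sin²ψ) = -0.9504 (negative in QIII)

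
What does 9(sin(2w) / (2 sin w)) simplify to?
9(sin(2w) / (2 sin w)) = 9(cos w) (using Double angle)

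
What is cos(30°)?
cos(30°) = √3/2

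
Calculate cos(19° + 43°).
cos(19° + 43°) = cos 19° cos 43° - sin 19° sin 43° = 0.4695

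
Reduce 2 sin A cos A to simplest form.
2 sin A cos A = sin(2A) (using Double angle)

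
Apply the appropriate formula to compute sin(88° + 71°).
sin(88° + 71°) = sin 88° cos 71° + cos 88° sin 71° = 0.3584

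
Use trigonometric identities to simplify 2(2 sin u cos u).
2(2 sin u cos u) = 2(sin(2u)) (using Double angle)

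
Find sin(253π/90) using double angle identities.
sin(253π/90) = 2 sin 253π/180 cos 253π/180 = 0.5592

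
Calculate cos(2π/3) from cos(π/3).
cos(2π/3) = cos²π/3 - sin²π/3 = -1/2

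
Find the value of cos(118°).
cos(118°) = -0.4695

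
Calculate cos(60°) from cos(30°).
cos(60°) = 2cos²30° - 1 = 1/2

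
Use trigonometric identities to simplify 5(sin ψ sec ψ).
5(sin ψ sec ψ) = 5(tan ψ) (using Reciprocal + quotient)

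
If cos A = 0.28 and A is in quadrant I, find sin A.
sin A = 0.96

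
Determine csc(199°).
csc(199°) = -3.072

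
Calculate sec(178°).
sec(178°) = -1.001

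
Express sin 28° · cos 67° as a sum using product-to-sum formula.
sin 28° cos 67° = (1/2)[sin(28°+67°) + sin(28°-67°)]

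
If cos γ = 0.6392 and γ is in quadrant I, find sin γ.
sin γ = 0.769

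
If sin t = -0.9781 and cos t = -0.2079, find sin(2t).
sin(2t) = 2 sin t cos t = 0.4067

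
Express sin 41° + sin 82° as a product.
sin 41° + sin 82° = 2 sin(61.5°) cos(-20.5°)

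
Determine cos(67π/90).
cos(67π/90) = -0.6947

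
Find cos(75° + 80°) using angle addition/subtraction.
cos(75° + 80°) = cos 75° cos 80° - sin 75° sin 80° = -0.9063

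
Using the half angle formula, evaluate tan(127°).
tan(127°) = sin 254° / (1 + cos 254°) = -1.327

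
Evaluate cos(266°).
cos(266°) = -0.06976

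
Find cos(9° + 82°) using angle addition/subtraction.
cos(9° + 82°) = cos 9° cos 82° - sin 9° sin 82° = -0.01745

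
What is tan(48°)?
tan(48°) = 1.111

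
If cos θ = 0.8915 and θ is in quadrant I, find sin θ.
sin θ = 0.453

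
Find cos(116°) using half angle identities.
cos(116°) = -√((1 + cos 232°)/2) = -0.4384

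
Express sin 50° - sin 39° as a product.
sin 50° - sin 39° = 2 cos(44.5°) sin(5.5°)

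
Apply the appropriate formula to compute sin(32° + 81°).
sin(32° + 81°) = sin 32° cos 81° + cos 32° sin 81° = 0.9205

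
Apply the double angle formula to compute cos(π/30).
cos(π/30) = cos²π/60 - sin²π/60 = 0.9945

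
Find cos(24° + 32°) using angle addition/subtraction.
cos(24° + 32°) = cos 24° cos 32° - sin 24° sin 32° = 0.5592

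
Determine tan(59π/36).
tan(59π/36) = -2.145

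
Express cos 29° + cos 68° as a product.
cos 29° + cos 68° = 2 cos(48.5°) cos(-19.5°)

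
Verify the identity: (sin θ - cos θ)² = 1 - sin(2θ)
LHS = sin²θ - 2 sin θ cos θ + cos²θ = (sin²θ + cos²θ) - 2 sin θ cos θ = 1 - sin(2θ) = RHS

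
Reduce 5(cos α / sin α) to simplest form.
5(cos α / sin α) = 5(cot α) (using Quotient identity)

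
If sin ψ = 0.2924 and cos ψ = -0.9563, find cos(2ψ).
cos(2ψ) = cos²ψ - sin²ψ = 0.829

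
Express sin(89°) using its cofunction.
sin(89°) = cos(90° - 89°) = cos(1°)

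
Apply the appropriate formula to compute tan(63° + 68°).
tan(63° + 68°) = (tan 63° + tan 68°)/(1 - tan 63° tan 68°) = -1.15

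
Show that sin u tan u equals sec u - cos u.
RHS = 1/cos u - cos u = (1 - cos²u)/cos u = sin²u/cos u = sin u · (sin u/cos u) = sin u tan u = LHS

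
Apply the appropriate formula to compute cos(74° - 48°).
cos(74° - 48°) = cos 74° cos 48° + sin 74° sin 48° = 0.8988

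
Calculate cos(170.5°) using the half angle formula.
cos(170.5°) = -√((1 + cos 341°)/2) = -0.9863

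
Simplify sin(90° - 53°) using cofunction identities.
sin(90° - 53°) = cos(53°)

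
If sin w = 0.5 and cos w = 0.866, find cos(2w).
cos(2w) = cos²w - sin²w = 0.5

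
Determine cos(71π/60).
cos(71π/60) = -0.8387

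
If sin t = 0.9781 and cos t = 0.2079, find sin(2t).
sin(2t) = 2 sin t cos t = 0.4067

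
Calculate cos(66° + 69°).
cos(66° + 69°) = cos 66° cos 69° - sin 66° sin 69° = -√2/2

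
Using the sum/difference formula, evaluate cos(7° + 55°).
cos(7° + 55°) = cos 7° cos 55° - sin 7° sin 55° = 0.4695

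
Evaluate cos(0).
cos(0) = 1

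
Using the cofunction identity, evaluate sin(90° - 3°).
sin(90° - 3°) = cos(3°) = 0.9986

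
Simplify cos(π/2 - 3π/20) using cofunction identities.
cos(π/2 - 3π/20) = sin(3π/20)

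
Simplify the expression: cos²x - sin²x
cos²x - sin²x = cos(2x) (using Double angle)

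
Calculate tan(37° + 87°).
tan(37° + 87°) = (tan 37° + tan 87°)/(1 - tan 37° tan 87°) = -1.483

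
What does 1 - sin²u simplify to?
1 - sin²u = cos²u (using Pythagorean identity)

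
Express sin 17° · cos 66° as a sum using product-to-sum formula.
sin 17° cos 66° = (1/2)[sin(17°+66°) + sin(17°-66°)]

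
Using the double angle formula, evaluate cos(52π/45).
cos(52π/45) = cos²26π/45 - sin²26π/45 = -0.8829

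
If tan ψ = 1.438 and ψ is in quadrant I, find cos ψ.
cos ψ = 0.5709 (using tan²ψ + 1 = sec²ψ)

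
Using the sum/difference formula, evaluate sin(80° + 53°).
sin(80° + 53°) = sin 80° cos 53° + cos 80° sin 53° = 0.7314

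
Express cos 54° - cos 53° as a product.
cos 54° - cos 53° = -2 sin(53.5°) sin(0.5°)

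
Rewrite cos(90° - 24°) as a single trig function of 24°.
cos(90° - 24°) = sin(24°)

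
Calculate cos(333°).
cos(333°) = 0.891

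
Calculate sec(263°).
sec(263°) = -8.206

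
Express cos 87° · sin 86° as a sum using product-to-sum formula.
cos 87° sin 86° = (1/2)[sin(87°+86°) - sin(87°-86°)]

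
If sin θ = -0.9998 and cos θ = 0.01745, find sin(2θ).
sin(2θ) = 2 sin θ cos θ = -0.03489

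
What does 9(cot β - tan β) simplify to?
9(cot β - tan β) = 9(2 cot(2β)) (using Double angle)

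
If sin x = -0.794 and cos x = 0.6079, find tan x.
tan x = sin x / cos x = -1.306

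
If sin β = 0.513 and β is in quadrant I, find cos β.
cos β = 0.8584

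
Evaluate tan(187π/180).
tan(187π/180) = 0.1228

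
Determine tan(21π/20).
tan(21π/20) = 0.1584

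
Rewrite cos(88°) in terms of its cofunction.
cos(88°) = sin(90° - 88°) = sin(2°)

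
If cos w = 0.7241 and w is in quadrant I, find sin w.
sin w = 0.6897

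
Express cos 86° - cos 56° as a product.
cos 86° - cos 56° = -2 sin(71°) sin(15°)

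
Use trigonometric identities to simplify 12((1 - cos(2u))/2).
12((1 - cos(2u))/2) = 12(sin²u) (using Power reduction)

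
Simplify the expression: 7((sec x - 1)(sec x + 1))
7((sec x - 1)(sec x + 1)) = 7(tan²x) (using Diff. of squares)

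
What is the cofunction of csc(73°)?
csc(73°) = sec(90° - 73°) = sec(17°)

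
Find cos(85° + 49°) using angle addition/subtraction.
cos(85° + 49°) = cos 85° cos 49° - sin 85° sin 49° = -0.6947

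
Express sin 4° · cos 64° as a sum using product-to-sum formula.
sin 4° cos 64° = (1/2)[sin(4°+64°) + sin(4°-64°)]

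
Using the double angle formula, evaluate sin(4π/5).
sin(4π/5) = 2 sin 2π/5 cos 2π/5 = 0.5878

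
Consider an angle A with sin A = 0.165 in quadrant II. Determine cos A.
cos A = ±√(1 - sin²A) = -0.9863 (negative in QII)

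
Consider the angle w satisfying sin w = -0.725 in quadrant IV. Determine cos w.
cos w = √(1 - sin²w) = 0.6887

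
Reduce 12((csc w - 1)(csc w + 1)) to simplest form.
12((csc w - 1)(csc w + 1)) = 12(cot²w) (using Diff. of squares)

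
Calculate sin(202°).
sin(202°) = -0.3746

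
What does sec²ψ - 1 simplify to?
sec²ψ - 1 = tan²ψ (using Pythagorean identity)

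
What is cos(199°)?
cos(199°) = -0.9455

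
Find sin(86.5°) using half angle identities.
sin(86.5°) = √((1 - cos 173°)/2) = 0.9981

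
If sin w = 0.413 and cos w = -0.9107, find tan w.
tan w = sin w / cos w = -0.4535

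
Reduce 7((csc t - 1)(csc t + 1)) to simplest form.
7((csc t - 1)(csc t + 1)) = 7(cot²t) (using Diff. of squares)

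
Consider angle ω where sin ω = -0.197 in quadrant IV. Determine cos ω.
cos ω = √(1 - sin²ω) = 0.9804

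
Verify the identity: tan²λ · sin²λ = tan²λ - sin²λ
RHS = sin²λ/cos²λ - sin²λ = sin²λ(1/cos²λ - 1) = sin²λ · (1 - cos²λ)/cos²λ = sin²λ · sin²λ/cos²λ = sin²λ · tan²λ = LHS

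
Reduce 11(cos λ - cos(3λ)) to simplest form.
11(cos λ - cos(3λ)) = 11(2 sin(2λ) sin λ) (using Sum-to-product)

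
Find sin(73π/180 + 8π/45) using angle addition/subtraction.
sin(73π/180 + 8π/45) = sin 73π/180 cos 8π/45 + cos 73π/180 sin 8π/45 = (√6+√2)/4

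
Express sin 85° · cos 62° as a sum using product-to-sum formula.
sin 85° cos 62° = (1/2)[sin(85°+62°) + sin(85°-62°)]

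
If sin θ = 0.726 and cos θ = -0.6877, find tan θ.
tan θ = sin θ / cos θ = -1.056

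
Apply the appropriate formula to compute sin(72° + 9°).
sin(72° + 9°) = sin 72° cos 9° + cos 72° sin 9° = 0.9877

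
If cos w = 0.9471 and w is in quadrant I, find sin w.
sin w = 0.3209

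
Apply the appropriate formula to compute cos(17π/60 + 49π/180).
cos(17π/60 + 49π/180) = cos 17π/60 cos 49π/180 - sin 17π/60 sin 49π/180 = -0.1736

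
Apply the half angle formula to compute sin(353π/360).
sin(353π/360) = √((1 - cos 353π/180)/2) = 0.06105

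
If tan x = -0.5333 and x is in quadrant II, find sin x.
sin x = 0.4706 (using tan²x + 1 = sec²x)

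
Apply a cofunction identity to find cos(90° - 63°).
cos(90° - 63°) = sin(63°) = 0.891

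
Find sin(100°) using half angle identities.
sin(100°) = √((1 - cos 200°)/2) = 0.9848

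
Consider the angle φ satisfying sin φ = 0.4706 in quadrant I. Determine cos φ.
cos φ = √(1 - sin²φ) = 0.8823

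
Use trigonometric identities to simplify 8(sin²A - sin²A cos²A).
8(sin²A - sin²A cos²A) = 8(sin⁴A) (using Factoring)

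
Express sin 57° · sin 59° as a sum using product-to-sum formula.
sin 57° sin 59° = (1/2)[cos(57°-59°) - cos(57°+59°)]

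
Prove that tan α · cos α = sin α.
LHS = (sin α/cos α) · cos α = sin α = RHS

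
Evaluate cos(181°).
cos(181°) = -0.9998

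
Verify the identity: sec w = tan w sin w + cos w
RHS = sin²w/cos w + cos w = (sin²w + cos²w)/cos w = 1/cos w = sec w = LHS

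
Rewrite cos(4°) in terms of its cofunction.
cos(4°) = sin(90° - 4°) = sin(86°)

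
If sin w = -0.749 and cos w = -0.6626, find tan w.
tan w = sin w / cos w = 1.13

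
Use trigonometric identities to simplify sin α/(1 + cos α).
sin α/(1 + cos α) = tan(α/2) (using Half angle)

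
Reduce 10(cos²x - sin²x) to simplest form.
10(cos²x - sin²x) = 10(cos(2x)) (using Double angle)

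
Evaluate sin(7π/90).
sin(7π/90) = 0.2419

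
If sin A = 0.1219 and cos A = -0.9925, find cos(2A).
cos(2A) = cos²A - sin²A = 0.9702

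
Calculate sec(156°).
sec(156°) = -1.095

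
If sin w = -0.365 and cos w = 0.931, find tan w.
tan w = sin w / cos w = -0.3921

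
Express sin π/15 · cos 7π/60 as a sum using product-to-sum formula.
sin π/15 cos 7π/60 = (1/2)[sin(π/15+7π/60) + sin(π/15-7π/60)]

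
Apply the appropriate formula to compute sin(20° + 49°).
sin(20° + 49°) = sin 20° cos 49° + cos 20° sin 49° = 0.9336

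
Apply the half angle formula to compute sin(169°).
sin(169°) = √((1 - cos 338°)/2) = 0.1908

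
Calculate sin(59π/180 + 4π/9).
sin(59π/180 + 4π/9) = sin 59π/180 cos 4π/9 + cos 59π/180 sin 4π/9 = 0.6561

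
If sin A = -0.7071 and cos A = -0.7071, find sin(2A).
sin(2A) = 2 sin A cos A = 1.0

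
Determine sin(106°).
sin(106°) = 0.9613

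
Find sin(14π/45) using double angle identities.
sin(14π/45) = 2 sin 7π/45 cos 7π/45 = 0.829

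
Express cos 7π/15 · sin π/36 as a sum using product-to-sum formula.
cos 7π/15 sin π/36 = (1/2)[sin(7π/15+π/36) - sin(7π/15-π/36)]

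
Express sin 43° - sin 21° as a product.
sin 43° - sin 21° = 2 cos(32°) sin(11°)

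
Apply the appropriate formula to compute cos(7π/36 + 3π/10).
cos(7π/36 + 3π/10) = cos 7π/36 cos 3π/10 - sin 7π/36 sin 3π/10 = 0.01745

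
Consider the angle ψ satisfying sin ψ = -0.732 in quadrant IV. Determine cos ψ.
cos ψ = √(1 - sin²ψ) = 0.6813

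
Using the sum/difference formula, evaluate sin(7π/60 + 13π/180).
sin(7π/60 + 13π/180) = sin 7π/60 cos 13π/180 + cos 7π/60 sin 13π/180 = 0.5592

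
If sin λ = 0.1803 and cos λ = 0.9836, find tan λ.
tan λ = sin λ / cos λ = 0.1833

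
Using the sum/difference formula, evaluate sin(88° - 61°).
sin(88° - 61°) = sin 88° cos 61° - cos 88° sin 61° = 0.454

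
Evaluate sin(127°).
sin(127°) = 0.7986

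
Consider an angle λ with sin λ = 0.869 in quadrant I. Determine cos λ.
cos λ = √(1 - sin²λ) = 0.4948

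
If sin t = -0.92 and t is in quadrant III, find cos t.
cos t = -0.3919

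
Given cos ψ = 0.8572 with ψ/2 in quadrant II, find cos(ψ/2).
cos(ψ/2) = ±√((1 + cos ψ)/2); negative since ψ/2 ∈ QII, so cos(ψ/2) = -0.9636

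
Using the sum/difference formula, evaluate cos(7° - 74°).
cos(7° - 74°) = cos 7° cos 74° + sin 7° sin 74° = 0.3907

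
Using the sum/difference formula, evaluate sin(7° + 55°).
sin(7° + 55°) = sin 7° cos 55° + cos 7° sin 55° = 0.8829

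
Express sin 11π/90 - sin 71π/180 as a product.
sin 11π/90 - sin 71π/180 = 2 cos(31π/120) sin(-49π/360)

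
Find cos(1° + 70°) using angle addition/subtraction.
cos(1° + 70°) = cos 1° cos 70° - sin 1° sin 70° = 0.3256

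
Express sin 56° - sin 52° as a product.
sin 56° - sin 52° = 2 cos(54°) sin(2°)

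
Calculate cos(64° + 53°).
cos(64° + 53°) = cos 64° cos 53° - sin 64° sin 53° = -0.454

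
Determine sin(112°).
sin(112°) = 0.9272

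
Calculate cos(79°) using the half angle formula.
cos(79°) = √((1 + cos 158°)/2) = 0.1908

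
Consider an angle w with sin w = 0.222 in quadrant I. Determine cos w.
cos w = √(1 - sin²w) = 0.975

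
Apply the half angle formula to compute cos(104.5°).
cos(104.5°) = -√((1 + cos 209°)/2) = -0.2504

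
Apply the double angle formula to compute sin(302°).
sin(302°) = 2 sin 151° cos 151° = -0.848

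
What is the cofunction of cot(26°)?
cot(26°) = tan(90° - 26°) = tan(64°)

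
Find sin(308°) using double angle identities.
sin(308°) = 2 sin 154° cos 154° = -0.788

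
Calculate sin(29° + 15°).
sin(29° + 15°) = sin 29° cos 15° + cos 29° sin 15° = 0.6947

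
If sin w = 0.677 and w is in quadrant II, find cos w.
cos w = -0.736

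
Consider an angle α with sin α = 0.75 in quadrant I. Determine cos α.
cos α = √(1 - sin²α) = 0.6614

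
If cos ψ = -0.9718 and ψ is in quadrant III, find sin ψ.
sin ψ = -0.2358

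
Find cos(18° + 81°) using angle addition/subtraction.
cos(18° + 81°) = cos 18° cos 81° - sin 18° sin 81° = -0.1564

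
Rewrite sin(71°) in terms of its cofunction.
sin(71°) = cos(90° - 71°) = cos(19°)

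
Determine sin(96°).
sin(96°) = 0.9945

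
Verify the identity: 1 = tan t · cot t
RHS = (sin t/cos t) · (cos t/sin t) = 1 = LHS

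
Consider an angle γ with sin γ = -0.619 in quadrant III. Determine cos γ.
cos γ = ±√(1 - sin²γ) = -0.7854 (negative in QIII)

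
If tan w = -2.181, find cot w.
cot w = 1/tan w = -0.4585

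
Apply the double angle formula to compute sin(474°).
sin(474°) = 2 sin 237° cos 237° = 0.9135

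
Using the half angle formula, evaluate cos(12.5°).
cos(12.5°) = √((1 + cos 25°)/2) = 0.9763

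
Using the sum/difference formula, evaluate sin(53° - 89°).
sin(53° - 89°) = sin 53° cos 89° - cos 53° sin 89° = -0.5878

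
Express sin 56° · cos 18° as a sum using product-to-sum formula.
sin 56° cos 18° = (1/2)[sin(56°+18°) + sin(56°-18°)]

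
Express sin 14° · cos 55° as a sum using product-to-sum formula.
sin 14° cos 55° = (1/2)[sin(14°+55°) + sin(14°-55°)]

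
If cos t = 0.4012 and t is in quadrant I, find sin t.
sin t = 0.916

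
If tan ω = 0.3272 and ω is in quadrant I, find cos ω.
cos ω = 0.9504 (using tan²ω + 1 = sec²ω)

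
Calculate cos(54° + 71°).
cos(54° + 71°) = cos 54° cos 71° - sin 54° sin 71° = -0.5736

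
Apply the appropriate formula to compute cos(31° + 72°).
cos(31° + 72°) = cos 31° cos 72° - sin 31° sin 72° = -0.225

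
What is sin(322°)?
sin(322°) = -0.6157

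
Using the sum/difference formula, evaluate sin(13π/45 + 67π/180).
sin(13π/45 + 67π/180) = sin 13π/45 cos 67π/180 + cos 13π/45 sin 67π/180 = 0.8746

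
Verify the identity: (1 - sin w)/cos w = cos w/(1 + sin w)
LHS = (1 - sin w)(1 + sin w) / (cos w(1 + sin w)) = (1 - sin²w) / (cos w(1 + sin w)) = cos²w / (cos w(1 + sin w)) = cos w/(1 + sin w) = RHS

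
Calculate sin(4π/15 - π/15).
sin(4π/15 - π/15) = sin 4π/15 cos π/15 - cos 4π/15 sin π/15 = 0.5878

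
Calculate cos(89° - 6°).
cos(89° - 6°) = cos 89° cos 6° + sin 89° sin 6° = 0.1219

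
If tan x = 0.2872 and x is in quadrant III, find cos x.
cos x = -0.9611 (using tan²x + 1 = sec²x)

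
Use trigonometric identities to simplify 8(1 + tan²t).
8(1 + tan²t) = 8(sec²t) (using Pythagorean identity)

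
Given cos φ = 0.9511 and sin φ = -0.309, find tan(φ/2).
tan(φ/2) = sin φ / (1 + cos φ) = -0.1584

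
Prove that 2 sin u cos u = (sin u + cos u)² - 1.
RHS = sin²u + 2 sin u cos u + cos²u - 1 = (sin²u + cos²u) + 2 sin u cos u - 1 = 1 + 2 sin u cos u - 1 = 2 sin u cos u = LHS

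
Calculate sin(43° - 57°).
sin(43° - 57°) = sin 43° cos 57° - cos 43° sin 57° = -0.2419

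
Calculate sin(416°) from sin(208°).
sin(416°) = 2 sin 208° cos 208° = 0.829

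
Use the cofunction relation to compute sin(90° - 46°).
sin(90° - 46°) = cos(46°) = 0.6947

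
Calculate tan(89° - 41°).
tan(89° - 41°) = (tan 89° - tan 41°)/(1 + tan 89° tan 41°) = 1.111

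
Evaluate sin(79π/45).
sin(79π/45) = -0.6947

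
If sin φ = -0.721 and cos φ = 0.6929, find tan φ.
tan φ = sin φ / cos φ = -1.041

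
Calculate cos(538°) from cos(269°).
cos(538°) = cos²269° - sin²269° = -0.9994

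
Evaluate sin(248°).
sin(248°) = -0.9272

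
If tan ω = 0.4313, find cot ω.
cot ω = 1/tan ω = 2.319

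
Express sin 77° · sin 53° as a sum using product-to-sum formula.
sin 77° sin 53° = (1/2)[cos(77°-53°) - cos(77°+53°)]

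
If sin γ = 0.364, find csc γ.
csc γ = 1/sin γ = 2.747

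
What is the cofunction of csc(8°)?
csc(8°) = sec(90° - 8°) = sec(82°)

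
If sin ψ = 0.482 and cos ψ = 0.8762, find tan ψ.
tan ψ = sin ψ / cos ψ = 0.5501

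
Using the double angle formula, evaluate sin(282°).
sin(282°) = 2 sin 141° cos 141° = -0.9781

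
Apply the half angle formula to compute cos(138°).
cos(138°) = -√((1 + cos 276°)/2) = -0.7431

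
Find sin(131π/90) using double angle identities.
sin(131π/90) = 2 sin 131π/180 cos 131π/180 = -0.9903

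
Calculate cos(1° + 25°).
cos(1° + 25°) = cos 1° cos 25° - sin 1° sin 25° = 0.8988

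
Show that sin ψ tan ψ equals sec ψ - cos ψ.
RHS = 1/cos ψ - cos ψ = (1 - cos²ψ)/cos ψ = sin²ψ/cos ψ = sin ψ · (sin ψ/cos ψ) = sin ψ tan ψ = LHS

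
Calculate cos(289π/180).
cos(289π/180) = 0.3256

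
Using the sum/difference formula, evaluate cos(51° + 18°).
cos(51° + 18°) = cos 51° cos 18° - sin 51° sin 18° = 0.3584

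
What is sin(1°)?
sin(1°) = 0.01745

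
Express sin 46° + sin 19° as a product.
sin 46° + sin 19° = 2 sin(32.5°) cos(13.5°)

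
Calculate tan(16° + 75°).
tan(16° + 75°) = (tan 16° + tan 75°)/(1 - tan 16° tan 75°) = -57.29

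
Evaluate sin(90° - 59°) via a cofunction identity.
sin(90° - 59°) = cos(59°) = 0.515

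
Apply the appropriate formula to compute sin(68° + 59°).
sin(68° + 59°) = sin 68° cos 59° + cos 68° sin 59° = 0.7986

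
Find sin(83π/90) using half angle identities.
sin(83π/90) = √((1 - cos 83π/45)/2) = 0.2419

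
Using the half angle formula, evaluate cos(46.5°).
cos(46.5°) = √((1 + cos 93°)/2) = 0.6884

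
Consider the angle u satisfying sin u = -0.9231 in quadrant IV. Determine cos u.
cos u = √(1 - sin²u) = 0.3846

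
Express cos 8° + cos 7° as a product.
cos 8° + cos 7° = 2 cos(7.5°) cos(0.5°)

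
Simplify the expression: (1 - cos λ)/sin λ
(1 - cos λ)/sin λ = tan(λ/2) (using Half angle)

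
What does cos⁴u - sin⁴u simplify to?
cos⁴u - sin⁴u = cos(2u) (using Factoring + double angle)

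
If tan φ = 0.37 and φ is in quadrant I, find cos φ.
cos φ = 0.9379 (using tan²φ + 1 = sec²φ)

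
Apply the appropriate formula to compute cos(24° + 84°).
cos(24° + 84°) = cos 24° cos 84° - sin 24° sin 84° = -0.309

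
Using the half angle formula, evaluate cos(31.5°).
cos(31.5°) = √((1 + cos 63°)/2) = 0.8526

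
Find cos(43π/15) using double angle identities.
cos(43π/15) = cos²43π/30 - sin²43π/30 = -0.9135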